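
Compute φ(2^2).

φ(2^2) = 2^1·(2−1) = 2·1 = 2.

2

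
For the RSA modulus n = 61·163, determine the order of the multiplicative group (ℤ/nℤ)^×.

9720

φ(9943) = 9943 · (1 − 1/61) · (1 − 1/163)
       = 9943 · 9720/9943 = 9720.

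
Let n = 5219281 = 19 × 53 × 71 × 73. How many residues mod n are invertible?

4717440

φ(19) = 19 − 1 = 18.
φ(53) = 53 − 1 = 52.
φ(71) = 71 − 1 = 70.
φ(73) = 73 − 1 = 72.
Multiply: 18 · 52 · 70 · 72 = 4717440.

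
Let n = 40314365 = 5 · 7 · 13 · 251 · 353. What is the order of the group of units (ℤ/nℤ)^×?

25344000

φ(40314365) = 40314365 · (1 − 1/5) · (1 − 1/7) · (1 − 1/13) · (1 − 1/251) · (1 − 1/353)
       = 40314365 · 25344000/40314365 = 25344000.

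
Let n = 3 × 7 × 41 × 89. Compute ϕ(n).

φ(3) = 3 − 1 = 2.
φ(7) = 7 − 1 = 6.
φ(41) = 41 − 1 = 40.
φ(89) = 89 − 1 = 88.
Since φ is multiplicative, φ(76629) = 2 · 6 · 40 · 88 = 42240.

42240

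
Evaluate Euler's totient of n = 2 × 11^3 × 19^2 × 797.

φ(2) = 2 − 1 = 1.
φ(11^3) = 11^3 − 11^2 = 1331 − 121 = 1210.
φ(19^2) = 19^2 − 19^1 = 361 − 19 = 342.
φ(797) = 797 − 1 = 796.
φ(765902654) = 1 × 1210 × 342 × 796 = 329400720.

329400720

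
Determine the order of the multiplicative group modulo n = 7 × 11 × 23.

1320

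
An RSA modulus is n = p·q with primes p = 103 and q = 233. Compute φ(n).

For distinct primes, φ(pq) = (p−1)(q−1) = 102 × 232 = 23664.

23664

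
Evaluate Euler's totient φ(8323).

First factor: 8323 = 7 · 29 · 41.
φ(7) = 7 − 1 = 6.
φ(29) = 29 − 1 = 28.
φ(41) = 41 − 1 = 40.
Multiply: 6 · 28 · 40 = 6720.

6720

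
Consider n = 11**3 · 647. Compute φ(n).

781660

φ(11^3) = 11^3 − 11^2 = 1331 − 121 = 1210.
φ(647) = 647 − 1 = 646.
φ(861157) = 1210 × 646 = 781660.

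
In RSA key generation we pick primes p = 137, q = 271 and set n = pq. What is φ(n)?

φ(37127) = 37127 · (1 − 1/137) · (1 − 1/271)
       = 37127 · 36720/37127 = 36720.

36720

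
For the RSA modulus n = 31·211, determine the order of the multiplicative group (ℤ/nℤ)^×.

6300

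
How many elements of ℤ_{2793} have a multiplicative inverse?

First factor: 2793 = 3 * 7^2 * 19.
φ(2793) = 2793 · (1 − 1/3) · (1 − 1/7) · (1 − 1/19)
       = 2793 · 216/399 = 1512.

1512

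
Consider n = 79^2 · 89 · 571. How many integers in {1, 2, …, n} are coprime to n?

309085920

φ(79^2) = 79^1·(79−1) = 79·78 = 6162.
φ(89) = 89 − 1 = 88.
φ(571) = 571 − 1 = 570.
Since φ is multiplicative, φ(317161379) = 6162 · 88 · 570 = 309085920.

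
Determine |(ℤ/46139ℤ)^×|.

First factor: 46139 = 29 * 37 * 43.
φ(46139) = 46139 · (1 − 1/29) · (1 − 1/37) · (1 − 1/43)
       = 46139 · 42336/46139 = 42336.

42336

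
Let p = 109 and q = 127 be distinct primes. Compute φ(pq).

13608

φ(n) = (p − 1)(q − 1) = (109−1)(127−1) = 108·126 = 13608.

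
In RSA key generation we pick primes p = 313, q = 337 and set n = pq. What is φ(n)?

104832

For distinct primes, φ(pq) = (p−1)(q−1) = 312 × 336 = 104832.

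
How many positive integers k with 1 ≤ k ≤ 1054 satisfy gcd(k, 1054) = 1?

480

Factor 1054: 1054 = 2 * 17 * 31.
φ(2) = 2 − 1 = 1.
φ(17) = 17 − 1 = 16.
φ(31) = 31 − 1 = 30.
Since φ is multiplicative, φ(1054) = 1 · 16 · 30 = 480.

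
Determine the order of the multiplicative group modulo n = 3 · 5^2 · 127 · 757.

3810240

φ(3) = 3 − 1 = 2.
φ(5^2) = 5^2 − 5^1 = 25 − 5 = 20.
φ(127) = 127 − 1 = 126.
φ(757) = 757 − 1 = 756.
φ(7210425) = 2 × 20 × 126 × 756 = 3810240.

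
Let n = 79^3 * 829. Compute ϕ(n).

403068744

φ(408729331) = 408729331 · (1 − 1/79) · (1 − 1/829)
       = 408729331 · 64584/65491 = 403068744.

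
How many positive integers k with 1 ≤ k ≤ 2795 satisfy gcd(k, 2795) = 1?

2016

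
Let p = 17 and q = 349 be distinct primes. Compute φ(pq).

5568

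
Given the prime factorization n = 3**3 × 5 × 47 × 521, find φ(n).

1722240

φ(3305745) = 3305745 · (1 − 1/3) · (1 − 1/5) · (1 − 1/47) · (1 − 1/521)
       = 3305745 · 191360/367305 = 1722240.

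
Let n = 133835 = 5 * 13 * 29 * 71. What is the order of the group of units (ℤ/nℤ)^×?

φ(5) = 5 − 1 = 4.
φ(13) = 13 − 1 = 12.
φ(29) = 29 − 1 = 28.
φ(71) = 71 − 1 = 70.
Since φ is multiplicative, φ(133835) = 4 · 12 · 28 · 70 = 94080.

94080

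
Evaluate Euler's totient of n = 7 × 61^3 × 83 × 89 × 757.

7307696309760

φ(8884879120453) = 8884879120453 · (1 − 1/7) · (1 − 1/61) · (1 − 1/83) · (1 − 1/89) · (1 − 1/757)
       = 8884879120453 · 1963906560/2387766493 = 7307696309760.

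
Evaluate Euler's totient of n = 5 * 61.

φ(305) = 305 · (1 − 1/5) · (1 − 1/61)
       = 305 · 240/305 = 240.

240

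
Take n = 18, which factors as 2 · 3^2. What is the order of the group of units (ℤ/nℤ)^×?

6

φ(2) = 2 − 1 = 1.
φ(3^2) = 3^2 − 3^1 = 9 − 3 = 6.
φ(18) = 1 × 6 = 6.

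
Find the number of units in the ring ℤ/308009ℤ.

First factor: 308009 = 13 · 19 · 29 · 43.
φ(308009) = 308009 · (1 − 1/13) · (1 − 1/19) · (1 − 1/29) · (1 − 1/43)
       = 308009 · 254016/308009 = 254016.

254016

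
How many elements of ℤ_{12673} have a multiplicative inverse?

11088

12673 = 19 × 23 × 29.
φ(12673) = 12673 · (1 − 1/19) · (1 − 1/23) · (1 − 1/29)
       = 12673 · 11088/12673 = 11088.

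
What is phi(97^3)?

903264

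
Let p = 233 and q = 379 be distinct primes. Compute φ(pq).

87696

For distinct primes, φ(pq) = (p−1)(q−1) = 232 × 378 = 87696.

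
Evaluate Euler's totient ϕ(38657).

First factor: 38657 = 29 * 31 * 43.
φ(29) = 29 − 1 = 28.
φ(31) = 31 − 1 = 30.
φ(43) = 43 − 1 = 42.
φ(38657) = 28 × 30 × 42 = 35280.

35280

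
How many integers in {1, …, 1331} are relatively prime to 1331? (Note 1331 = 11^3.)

1210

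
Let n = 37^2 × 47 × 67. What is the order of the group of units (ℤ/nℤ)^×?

4043952

φ(37^2) = 37^1·(37−1) = 37·36 = 1332.
φ(47) = 47 − 1 = 46.
φ(67) = 67 − 1 = 66.
Multiply: 1332 · 46 · 66 = 4043952.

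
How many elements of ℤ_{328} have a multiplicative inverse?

Prime factorization: 328 = 2**3 × 41.
φ(328) = 328 · (1 − 1/2) · (1 − 1/41)
       = 328 · 40/82 = 160.

160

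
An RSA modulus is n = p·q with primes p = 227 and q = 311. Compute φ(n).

70060

φ(pq) = (p−1)(q−1) = 226 · 310 = 70060.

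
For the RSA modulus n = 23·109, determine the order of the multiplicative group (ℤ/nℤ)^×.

2376

φ(23) = 23 − 1 = 22.
φ(109) = 109 − 1 = 108.
φ(2507) = 22 × 108 = 2376.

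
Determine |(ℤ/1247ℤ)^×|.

1176

1247 = 29 * 43.
φ(29) = 29 − 1 = 28.
φ(43) = 43 − 1 = 42.
Multiply: 28 · 42 = 1176.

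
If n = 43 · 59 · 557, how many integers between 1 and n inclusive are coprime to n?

1354416

φ(43) = 43 − 1 = 42.
φ(59) = 59 − 1 = 58.
φ(557) = 557 − 1 = 556.
Multiply: 42 · 58 · 556 = 1354416.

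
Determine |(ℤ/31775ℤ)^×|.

31775 = 5**2 · 31 · 41.
φ(5^2) = 5^2 − 5^1 = 25 − 5 = 20.
φ(31) = 31 − 1 = 30.
φ(41) = 41 − 1 = 40.
Multiply: 20 · 30 · 40 = 24000.

24000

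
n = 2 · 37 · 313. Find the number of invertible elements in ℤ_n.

11232

φ(2) = 2 − 1 = 1.
φ(37) = 37 − 1 = 36.
φ(313) = 313 − 1 = 312.
φ(23162) = 1 × 36 × 312 = 11232.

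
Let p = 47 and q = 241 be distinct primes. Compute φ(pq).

For distinct primes, φ(pq) = (p−1)(q−1) = 46 × 240 = 11040.

11040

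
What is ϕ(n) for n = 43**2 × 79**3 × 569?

φ(518716964159) = 518716964159 · (1 − 1/43) · (1 − 1/79) · (1 − 1/569)
       = 518716964159 · 1860768/1932893 = 499361282784.

499361282784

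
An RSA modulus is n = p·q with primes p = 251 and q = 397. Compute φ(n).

φ(pq) = (p−1)(q−1) = 250 · 396 = 99000.

99000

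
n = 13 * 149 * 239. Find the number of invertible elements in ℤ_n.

φ(13) = 13 − 1 = 12.
φ(149) = 149 − 1 = 148.
φ(239) = 239 − 1 = 238.
Since φ is multiplicative, φ(462943) = 12 · 148 · 238 = 422688.

422688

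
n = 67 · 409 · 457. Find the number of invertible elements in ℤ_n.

φ(67) = 67 − 1 = 66.
φ(409) = 409 − 1 = 408.
φ(457) = 457 − 1 = 456.
φ(12523171) = 66 × 408 × 456 = 12279168.

12279168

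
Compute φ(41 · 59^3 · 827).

φ(6963785753) = 6963785753 · (1 − 1/41) · (1 − 1/59) · (1 − 1/827)
       = 6963785753 · 1916320/2000513 = 6670709920.

6670709920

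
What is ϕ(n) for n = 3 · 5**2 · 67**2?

176880

φ(336675) = 336675 · (1 − 1/3) · (1 − 1/5) · (1 − 1/67)
       = 336675 · 528/1005 = 176880.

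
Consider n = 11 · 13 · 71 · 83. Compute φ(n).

φ(11) = 11 − 1 = 10.
φ(13) = 13 − 1 = 12.
φ(71) = 71 − 1 = 70.
φ(83) = 83 − 1 = 82.
φ(842699) = 10 × 12 × 70 × 82 = 688800.

688800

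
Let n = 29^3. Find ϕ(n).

23548

φ(29^3) = 29^2·(29−1) = 841·28 = 23548.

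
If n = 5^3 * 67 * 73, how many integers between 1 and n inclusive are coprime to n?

475200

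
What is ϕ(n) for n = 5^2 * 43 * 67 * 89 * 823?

4010307840

φ(5^2) = 5^1·(5−1) = 5·4 = 20.
φ(43) = 43 − 1 = 42.
φ(67) = 67 − 1 = 66.
φ(89) = 89 − 1 = 88.
φ(823) = 823 − 1 = 822.
Since φ is multiplicative, φ(5275615175) = 20 · 42 · 66 · 88 · 822 = 4010307840.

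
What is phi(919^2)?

843642

φ(844561) = 844561 · (1 − 1/919)
       = 844561 · 918/919 = 843642.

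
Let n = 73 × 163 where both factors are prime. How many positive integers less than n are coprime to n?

φ(n) = (p − 1)(q − 1) = (73−1)(163−1) = 72·162 = 11664.

11664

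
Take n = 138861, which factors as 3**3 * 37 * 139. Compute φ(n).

89424

φ(3^3) = 3^3 − 3^2 = 27 − 9 = 18.
φ(37) = 37 − 1 = 36.
φ(139) = 139 − 1 = 138.
φ(138861) = 18 × 36 × 138 = 89424.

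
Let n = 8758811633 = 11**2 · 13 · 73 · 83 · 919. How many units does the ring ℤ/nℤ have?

φ(8758811633) = 8758811633 · (1 − 1/11) · (1 − 1/13) · (1 − 1/73) · (1 − 1/83) · (1 − 1/919)
       = 8758811633 · 650384640/796255603 = 7154231040.

7154231040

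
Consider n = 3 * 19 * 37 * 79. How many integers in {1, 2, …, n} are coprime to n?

φ(166611) = 166611 · (1 − 1/3) · (1 − 1/19) · (1 − 1/37) · (1 − 1/79)
       = 166611 · 101088/166611 = 101088.

101088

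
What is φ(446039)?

Factor 446039: 446039 = 11 * 23 * 41 * 43.
φ(446039) = 446039 · (1 − 1/11) · (1 − 1/23) · (1 − 1/41) · (1 − 1/43)
       = 446039 · 369600/446039 = 369600.

369600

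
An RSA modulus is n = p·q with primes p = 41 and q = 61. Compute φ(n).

2400

For distinct primes, φ(pq) = (p−1)(q−1) = 40 × 60 = 2400.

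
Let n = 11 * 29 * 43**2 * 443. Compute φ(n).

223510560

φ(11) = 11 − 1 = 10.
φ(29) = 29 − 1 = 28.
φ(43^2) = 43^1·(43−1) = 43·42 = 1806.
φ(443) = 443 − 1 = 442.
Since φ is multiplicative, φ(261295133) = 10 · 28 · 1806 · 442 = 223510560.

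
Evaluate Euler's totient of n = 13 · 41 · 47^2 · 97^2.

9663621120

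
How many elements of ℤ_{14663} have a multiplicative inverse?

12600

First factor: 14663 = 11 * 31 * 43.
φ(11) = 11 − 1 = 10.
φ(31) = 31 − 1 = 30.
φ(43) = 43 − 1 = 42.
Since φ is multiplicative, φ(14663) = 10 · 30 · 42 = 12600.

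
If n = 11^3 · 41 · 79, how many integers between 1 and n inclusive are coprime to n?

3775200

φ(4311109) = 4311109 · (1 − 1/11) · (1 − 1/41) · (1 − 1/79)
       = 4311109 · 31200/35629 = 3775200.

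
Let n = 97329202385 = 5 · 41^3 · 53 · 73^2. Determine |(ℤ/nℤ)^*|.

73509995520

φ(97329202385) = 97329202385 · (1 − 1/5) · (1 − 1/41) · (1 − 1/53) · (1 − 1/73)
       = 97329202385 · 599040/793145 = 73509995520.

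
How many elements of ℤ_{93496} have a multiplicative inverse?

40320

First factor: 93496 = 2^3 · 13 · 29 · 31.
φ(93496) = 93496 · (1 − 1/2) · (1 − 1/13) · (1 − 1/29) · (1 − 1/31)
       = 93496 · 10080/23374 = 40320.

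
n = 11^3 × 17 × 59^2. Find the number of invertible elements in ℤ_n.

φ(11^3) = 11^3 − 11^2 = 1331 − 121 = 1210.
φ(17) = 17 − 1 = 16.
φ(59^2) = 59^2 − 59^1 = 3481 − 59 = 3422.
Since φ is multiplicative, φ(78764587) = 1210 · 16 · 3422 = 66249920.

66249920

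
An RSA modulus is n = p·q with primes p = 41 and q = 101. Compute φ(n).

φ(4141) = 4141 · (1 − 1/41) · (1 − 1/101)
       = 4141 · 4000/4141 = 4000.

4000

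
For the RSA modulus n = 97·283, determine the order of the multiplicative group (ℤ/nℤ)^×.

27072

φ(n) = (p − 1)(q − 1) = (97−1)(283−1) = 96·282 = 27072.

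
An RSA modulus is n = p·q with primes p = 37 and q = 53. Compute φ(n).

φ(n) = (p − 1)(q − 1) = (37−1)(53−1) = 36·52 = 1872.

1872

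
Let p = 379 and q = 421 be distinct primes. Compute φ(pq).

φ(159559) = 159559 · (1 − 1/379) · (1 − 1/421)
       = 159559 · 158760/159559 = 158760.

158760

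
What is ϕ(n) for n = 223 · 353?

78144

φ(223) = 223 − 1 = 222.
φ(353) = 353 − 1 = 352.
φ(78719) = 222 × 352 = 78144.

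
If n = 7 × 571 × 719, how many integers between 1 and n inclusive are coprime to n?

2455560

φ(2873843) = 2873843 · (1 − 1/7) · (1 − 1/571) · (1 − 1/719)
       = 2873843 · 2455560/2873843 = 2455560.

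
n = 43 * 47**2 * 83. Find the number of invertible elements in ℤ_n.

φ(7883921) = 7883921 · (1 − 1/43) · (1 − 1/47) · (1 − 1/83)
       = 7883921 · 158424/167743 = 7445928.

7445928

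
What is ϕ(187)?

160

First factor: 187 = 11 × 17.
φ(187) = 187 · (1 − 1/11) · (1 − 1/17)
       = 187 · 160/187 = 160.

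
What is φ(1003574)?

Factor 1003574: 1003574 = 2 * 11^3 * 13 * 29.
φ(2) = 2 − 1 = 1.
φ(11^3) = 11^2·(11−1) = 121·10 = 1210.
φ(13) = 13 − 1 = 12.
φ(29) = 29 − 1 = 28.
φ(1003574) = 1 × 1210 × 12 × 28 = 406560.

406560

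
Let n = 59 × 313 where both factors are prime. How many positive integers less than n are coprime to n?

18096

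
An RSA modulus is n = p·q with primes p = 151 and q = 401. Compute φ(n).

φ(151) = 151 − 1 = 150.
φ(401) = 401 − 1 = 400.
Multiply: 150 · 400 = 60000.

60000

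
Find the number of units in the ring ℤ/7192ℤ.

7192 = 2^3 × 29 × 31.
φ(7192) = 7192 · (1 − 1/2) · (1 − 1/29) · (1 − 1/31)
       = 7192 · 840/1798 = 3360.

3360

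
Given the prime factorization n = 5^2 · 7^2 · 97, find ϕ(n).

φ(5^2) = 5^1·(5−1) = 5·4 = 20.
φ(7^2) = 7^2 − 7^1 = 49 − 7 = 42.
φ(97) = 97 − 1 = 96.
φ(118825) = 20 × 42 × 96 = 80640.

80640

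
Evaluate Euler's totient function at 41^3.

67240

φ(68921) = 68921 · (1 − 1/41)
       = 68921 · 40/41 = 67240.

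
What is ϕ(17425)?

Factor 17425: 17425 = 5**2 · 17 · 41.
φ(5^2) = 5^1·(5−1) = 5·4 = 20.
φ(17) = 17 − 1 = 16.
φ(41) = 41 − 1 = 40.
φ(17425) = 20 × 16 × 40 = 12800.

12800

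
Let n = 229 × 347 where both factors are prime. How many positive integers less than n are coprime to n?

78888

φ(n) = (p − 1)(q − 1) = (229−1)(347−1) = 228·346 = 78888.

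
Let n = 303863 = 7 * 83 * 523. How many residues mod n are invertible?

256824

φ(303863) = 303863 · (1 − 1/7) · (1 − 1/83) · (1 − 1/523)
       = 303863 · 256824/303863 = 256824.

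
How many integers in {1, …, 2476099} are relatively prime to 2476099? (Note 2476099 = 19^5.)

φ(2476099) = 2476099 · (1 − 1/19)
       = 2476099 · 18/19 = 2345778.

2345778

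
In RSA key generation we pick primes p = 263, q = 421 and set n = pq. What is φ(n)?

φ(263) = 263 − 1 = 262.
φ(421) = 421 − 1 = 420.
φ(110723) = 262 × 420 = 110040.

110040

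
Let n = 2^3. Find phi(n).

4

φ(2^3) = 2^3 − 2^2 = 8 − 4 = 4.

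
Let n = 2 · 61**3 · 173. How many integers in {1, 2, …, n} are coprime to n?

φ(2) = 2 − 1 = 1.
φ(61^3) = 61^3 − 61^2 = 226981 − 3721 = 223260.
φ(173) = 173 − 1 = 172.
φ(78535426) = 1 × 223260 × 172 = 38400720.

38400720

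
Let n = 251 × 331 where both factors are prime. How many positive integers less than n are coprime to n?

82500

φ(n) = (p − 1)(q − 1) = (251−1)(331−1) = 250·330 = 82500.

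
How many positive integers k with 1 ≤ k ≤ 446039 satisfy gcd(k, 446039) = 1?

First factor: 446039 = 11 × 23 × 41 × 43.
φ(11) = 11 − 1 = 10.
φ(23) = 23 − 1 = 22.
φ(41) = 41 − 1 = 40.
φ(43) = 43 − 1 = 42.
Multiply: 10 · 22 · 40 · 42 = 369600.

369600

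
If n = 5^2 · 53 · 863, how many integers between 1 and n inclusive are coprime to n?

φ(1143475) = 1143475 · (1 − 1/5) · (1 − 1/53) · (1 − 1/863)
       = 1143475 · 179296/228695 = 896480.

896480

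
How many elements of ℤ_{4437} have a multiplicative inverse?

4437 = 3^2 × 17 × 29.
φ(3^2) = 3^2 − 3^1 = 9 − 3 = 6.
φ(17) = 17 − 1 = 16.
φ(29) = 29 − 1 = 28.
φ(4437) = 6 × 16 × 28 = 2688.

2688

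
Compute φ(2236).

Prime factorization: 2236 = 2^2 · 13 · 43.
φ(2236) = 2236 · (1 − 1/2) · (1 − 1/13) · (1 − 1/43)
       = 2236 · 504/1118 = 1008.

1008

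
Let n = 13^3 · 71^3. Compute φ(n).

715620360

φ(786330467) = 786330467 · (1 − 1/13) · (1 − 1/71)
       = 786330467 · 840/923 = 715620360.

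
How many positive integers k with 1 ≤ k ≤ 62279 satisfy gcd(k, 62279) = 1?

Factor 62279: 62279 = 7^2 * 31 * 41.
φ(7^2) = 7^1·(7−1) = 7·6 = 42.
φ(31) = 31 − 1 = 30.
φ(41) = 41 − 1 = 40.
Since φ is multiplicative, φ(62279) = 42 · 30 · 40 = 50400.

50400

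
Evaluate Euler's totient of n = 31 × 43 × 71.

88200

φ(31) = 31 − 1 = 30.
φ(43) = 43 − 1 = 42.
φ(71) = 71 − 1 = 70.
φ(94643) = 30 × 42 × 70 = 88200.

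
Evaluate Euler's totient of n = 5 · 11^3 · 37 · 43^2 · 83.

25803550080

φ(5) = 5 − 1 = 4.
φ(11^3) = 11^3 − 11^2 = 1331 − 121 = 1210.
φ(37) = 37 − 1 = 36.
φ(43^2) = 43^1·(43−1) = 43·42 = 1806.
φ(83) = 83 − 1 = 82.
Multiply: 4 · 1210 · 36 · 1806 · 82 = 25803550080.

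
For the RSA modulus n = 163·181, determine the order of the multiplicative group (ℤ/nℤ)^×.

29160

φ(n) = (p − 1)(q − 1) = (163−1)(181−1) = 162·180 = 29160.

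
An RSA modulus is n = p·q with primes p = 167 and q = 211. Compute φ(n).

34860

φ(n) = (p − 1)(q − 1) = (167−1)(211−1) = 166·210 = 34860.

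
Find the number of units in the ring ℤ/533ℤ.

480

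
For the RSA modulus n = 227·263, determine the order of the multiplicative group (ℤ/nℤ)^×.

59212

φ(pq) = (p−1)(q−1) = 226 · 262 = 59212.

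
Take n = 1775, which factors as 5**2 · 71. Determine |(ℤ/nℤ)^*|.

φ(5^2) = 5^2 − 5^1 = 25 − 5 = 20.
φ(71) = 71 − 1 = 70.
Multiply: 20 · 70 = 1400.

1400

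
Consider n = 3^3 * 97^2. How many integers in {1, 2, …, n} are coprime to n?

φ(254043) = 254043 · (1 − 1/3) · (1 − 1/97)
       = 254043 · 192/291 = 167616.

167616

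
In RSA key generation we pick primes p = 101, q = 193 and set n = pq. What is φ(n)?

19200

For distinct primes, φ(pq) = (p−1)(q−1) = 100 × 192 = 19200.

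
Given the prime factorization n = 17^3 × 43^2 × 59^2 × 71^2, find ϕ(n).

142027343928960

φ(17^3) = 17^2·(17−1) = 289·16 = 4624.
φ(43^2) = 43^1·(43−1) = 43·42 = 1806.
φ(59^2) = 59^2 − 59^1 = 3481 − 59 = 3422.
φ(71^2) = 71^1·(71−1) = 71·70 = 4970.
φ(159405901601777) = 4624 × 1806 × 3422 × 4970 = 142027343928960.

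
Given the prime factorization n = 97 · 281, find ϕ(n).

26880

φ(97) = 97 − 1 = 96.
φ(281) = 281 − 1 = 280.
Multiply: 96 · 280 = 26880.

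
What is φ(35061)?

20160

35061 = 3 × 13 × 29 × 31.
φ(3) = 3 − 1 = 2.
φ(13) = 13 − 1 = 12.
φ(29) = 29 − 1 = 28.
φ(31) = 31 − 1 = 30.
φ(35061) = 2 × 12 × 28 × 30 = 20160.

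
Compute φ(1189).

Factor 1189: 1189 = 29 × 41.
φ(1189) = 1189 · (1 − 1/29) · (1 − 1/41)
       = 1189 · 1120/1189 = 1120.

1120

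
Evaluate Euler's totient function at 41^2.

1640

φ(41^2) = 41^2 − 41^1 = 1681 − 41 = 1640.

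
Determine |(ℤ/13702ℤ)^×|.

Factor 13702: 13702 = 2 × 13 × 17 × 31.
φ(2) = 2 − 1 = 1.
φ(13) = 13 − 1 = 12.
φ(17) = 17 − 1 = 16.
φ(31) = 31 − 1 = 30.
Multiply: 1 · 12 · 16 · 30 = 5760.

5760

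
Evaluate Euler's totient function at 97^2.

φ(97^2) = 97^1·(97−1) = 97·96 = 9312.

9312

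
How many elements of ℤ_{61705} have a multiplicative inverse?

Prime factorization: 61705 = 5 · 7 · 41 · 43.
φ(61705) = 61705 · (1 − 1/5) · (1 − 1/7) · (1 − 1/41) · (1 − 1/43)
       = 61705 · 40320/61705 = 40320.

40320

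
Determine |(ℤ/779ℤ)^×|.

720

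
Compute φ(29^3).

23548

φ(24389) = 24389 · (1 − 1/29)
       = 24389 · 28/29 = 23548.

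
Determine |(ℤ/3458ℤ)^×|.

1296

Factor 3458: 3458 = 2 · 7 · 13 · 19.
φ(3458) = 3458 · (1 − 1/2) · (1 − 1/7) · (1 − 1/13) · (1 − 1/19)
       = 3458 · 1296/3458 = 1296.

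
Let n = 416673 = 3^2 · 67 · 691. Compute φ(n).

273240

φ(416673) = 416673 · (1 − 1/3) · (1 − 1/67) · (1 − 1/691)
       = 416673 · 91080/138891 = 273240.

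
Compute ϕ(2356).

1080

Prime factorization: 2356 = 2**2 × 19 × 31.
φ(2^2) = 2^2 − 2^1 = 4 − 2 = 2.
φ(19) = 19 − 1 = 18.
φ(31) = 31 − 1 = 30.
Since φ is multiplicative, φ(2356) = 2 · 18 · 30 = 1080.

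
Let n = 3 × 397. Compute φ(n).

792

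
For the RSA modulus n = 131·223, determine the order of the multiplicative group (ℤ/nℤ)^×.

φ(n) = (p − 1)(q − 1) = (131−1)(223−1) = 130·222 = 28860.

28860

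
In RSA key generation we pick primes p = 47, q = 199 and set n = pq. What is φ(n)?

φ(47) = 47 − 1 = 46.
φ(199) = 199 − 1 = 198.
φ(9353) = 46 × 198 = 9108.

9108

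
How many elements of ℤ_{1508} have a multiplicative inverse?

672

First factor: 1508 = 2^2 × 13 × 29.
φ(1508) = 1508 · (1 − 1/2) · (1 − 1/13) · (1 − 1/29)
       = 1508 · 336/754 = 672.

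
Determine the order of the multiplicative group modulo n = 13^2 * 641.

99840

φ(108329) = 108329 · (1 − 1/13) · (1 − 1/641)
       = 108329 · 7680/8333 = 99840.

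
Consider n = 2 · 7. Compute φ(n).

6

φ(2) = 2 − 1 = 1.
φ(7) = 7 − 1 = 6.
φ(14) = 1 × 6 = 6.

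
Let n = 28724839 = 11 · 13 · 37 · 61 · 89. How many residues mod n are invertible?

φ(28724839) = 28724839 · (1 − 1/11) · (1 − 1/13) · (1 − 1/37) · (1 − 1/61) · (1 − 1/89)
       = 28724839 · 22809600/28724839 = 22809600.

22809600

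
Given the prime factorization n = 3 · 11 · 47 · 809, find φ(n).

φ(1254759) = 1254759 · (1 − 1/3) · (1 − 1/11) · (1 − 1/47) · (1 − 1/809)
       = 1254759 · 743360/1254759 = 743360.

743360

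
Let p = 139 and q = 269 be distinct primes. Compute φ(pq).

For distinct primes, φ(pq) = (p−1)(q−1) = 138 × 268 = 36984.

36984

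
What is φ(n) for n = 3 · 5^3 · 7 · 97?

φ(3) = 3 − 1 = 2.
φ(5^3) = 5^3 − 5^2 = 125 − 25 = 100.
φ(7) = 7 − 1 = 6.
φ(97) = 97 − 1 = 96.
Multiply: 2 · 100 · 6 · 96 = 115200.

115200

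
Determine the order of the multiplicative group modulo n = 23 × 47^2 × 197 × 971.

9042867680

φ(9718718609) = 9718718609 · (1 − 1/23) · (1 − 1/47) · (1 − 1/197) · (1 − 1/971)
       = 9718718609 · 192401440/206781247 = 9042867680.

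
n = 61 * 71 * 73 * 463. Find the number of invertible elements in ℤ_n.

φ(146383469) = 146383469 · (1 − 1/61) · (1 − 1/71) · (1 − 1/73) · (1 − 1/463)
       = 146383469 · 139708800/146383469 = 139708800.

139708800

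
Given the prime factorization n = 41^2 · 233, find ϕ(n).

φ(41^2) = 41^1·(41−1) = 41·40 = 1640.
φ(233) = 233 − 1 = 232.
φ(391673) = 1640 × 232 = 380480.

380480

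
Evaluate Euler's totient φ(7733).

6480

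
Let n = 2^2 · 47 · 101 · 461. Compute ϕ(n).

4232000

φ(2^2) = 2^1·(2−1) = 2·1 = 2.
φ(47) = 47 − 1 = 46.
φ(101) = 101 − 1 = 100.
φ(461) = 461 − 1 = 460.
Multiply: 2 · 46 · 100 · 460 = 4232000.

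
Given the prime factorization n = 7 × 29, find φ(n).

168

φ(7) = 7 − 1 = 6.
φ(29) = 29 − 1 = 28.
Multiply: 6 · 28 = 168.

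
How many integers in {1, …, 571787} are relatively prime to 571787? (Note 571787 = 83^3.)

φ(83^3) = 83^3 − 83^2 = 571787 − 6889 = 564898.

564898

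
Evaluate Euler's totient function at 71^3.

φ(71^3) = 71^3 − 71^2 = 357911 − 5041 = 352870.

352870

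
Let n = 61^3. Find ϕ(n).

223260

φ(61^3) = 61^2·(61−1) = 3721·60 = 223260.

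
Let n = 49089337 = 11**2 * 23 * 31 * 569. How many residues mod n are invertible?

41236800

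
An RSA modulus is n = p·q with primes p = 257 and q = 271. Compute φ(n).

69120

φ(pq) = (p−1)(q−1) = 256 · 270 = 69120.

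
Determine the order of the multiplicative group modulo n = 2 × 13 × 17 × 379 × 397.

φ(2) = 2 − 1 = 1.
φ(13) = 13 − 1 = 12.
φ(17) = 17 − 1 = 16.
φ(379) = 379 − 1 = 378.
φ(397) = 397 − 1 = 396.
φ(66504646) = 1 × 12 × 16 × 378 × 396 = 28740096.

28740096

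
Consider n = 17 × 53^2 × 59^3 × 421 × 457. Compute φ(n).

φ(17) = 17 − 1 = 16.
φ(53^2) = 53^1·(53−1) = 53·52 = 2756.
φ(59^3) = 59^2·(59−1) = 3481·58 = 201898.
φ(421) = 421 − 1 = 420.
φ(457) = 457 − 1 = 456.
Multiply: 16 · 2756 · 201898 · 420 · 456 = 1705082298716160.

1705082298716160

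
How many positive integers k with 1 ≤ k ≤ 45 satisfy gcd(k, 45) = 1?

24

Prime factorization: 45 = 3^2 · 5.
φ(45) = 45 · (1 − 1/3) · (1 − 1/5)
       = 45 · 8/15 = 24.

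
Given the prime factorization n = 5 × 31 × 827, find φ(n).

99120

φ(5) = 5 − 1 = 4.
φ(31) = 31 − 1 = 30.
φ(827) = 827 − 1 = 826.
φ(128185) = 4 × 30 × 826 = 99120.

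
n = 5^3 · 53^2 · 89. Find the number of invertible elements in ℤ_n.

24252800

φ(5^3) = 5^3 − 5^2 = 125 − 25 = 100.
φ(53^2) = 53^2 − 53^1 = 2809 − 53 = 2756.
φ(89) = 89 − 1 = 88.
Multiply: 100 · 2756 · 88 = 24252800.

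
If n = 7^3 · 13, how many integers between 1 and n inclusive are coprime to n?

φ(7^3) = 7^3 − 7^2 = 343 − 49 = 294.
φ(13) = 13 − 1 = 12.
Multiply: 294 · 12 = 3528.

3528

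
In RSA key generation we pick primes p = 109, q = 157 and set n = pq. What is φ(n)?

16848

φ(17113) = 17113 · (1 − 1/109) · (1 − 1/157)
       = 17113 · 16848/17113 = 16848.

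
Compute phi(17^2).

272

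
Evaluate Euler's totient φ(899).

Prime factorization: 899 = 29 × 31.
φ(29) = 29 − 1 = 28.
φ(31) = 31 − 1 = 30.
Multiply: 28 · 30 = 840.

840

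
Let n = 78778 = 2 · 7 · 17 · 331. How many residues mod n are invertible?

φ(78778) = 78778 · (1 − 1/2) · (1 − 1/7) · (1 − 1/17) · (1 − 1/331)
       = 78778 · 31680/78778 = 31680.

31680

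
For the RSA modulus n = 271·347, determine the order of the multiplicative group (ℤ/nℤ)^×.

93420

For distinct primes, φ(pq) = (p−1)(q−1) = 270 × 346 = 93420.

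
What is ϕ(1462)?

1462 = 2 × 17 × 43.
φ(2) = 2 − 1 = 1.
φ(17) = 17 − 1 = 16.
φ(43) = 43 − 1 = 42.
Multiply: 1 · 16 · 42 = 672.

672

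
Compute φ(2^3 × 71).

280

φ(568) = 568 · (1 − 1/2) · (1 − 1/71)
       = 568 · 70/142 = 280.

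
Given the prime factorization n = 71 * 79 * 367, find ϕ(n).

1998360

φ(71) = 71 − 1 = 70.
φ(79) = 79 − 1 = 78.
φ(367) = 367 − 1 = 366.
Since φ is multiplicative, φ(2058503) = 70 · 78 · 366 = 1998360.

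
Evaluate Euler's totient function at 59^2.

3422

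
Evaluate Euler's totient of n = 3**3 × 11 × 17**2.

48960

φ(85833) = 85833 · (1 − 1/3) · (1 − 1/11) · (1 − 1/17)
       = 85833 · 320/561 = 48960.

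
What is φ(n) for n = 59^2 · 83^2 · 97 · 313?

697586033664

φ(59^2) = 59^2 − 59^1 = 3481 − 59 = 3422.
φ(83^2) = 83^2 − 83^1 = 6889 − 83 = 6806.
φ(97) = 97 − 1 = 96.
φ(313) = 313 − 1 = 312.
φ(728075269849) = 3422 × 6806 × 96 × 312 = 697586033664.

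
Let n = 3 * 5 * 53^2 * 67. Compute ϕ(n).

1455168

φ(2823045) = 2823045 · (1 − 1/3) · (1 − 1/5) · (1 − 1/53) · (1 − 1/67)
       = 2823045 · 27456/53265 = 1455168.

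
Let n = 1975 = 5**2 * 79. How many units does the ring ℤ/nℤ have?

1560

φ(5^2) = 5^2 − 5^1 = 25 − 5 = 20.
φ(79) = 79 − 1 = 78.
Multiply: 20 · 78 = 1560.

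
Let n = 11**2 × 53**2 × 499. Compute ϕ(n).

150973680

φ(11^2) = 11^1·(11−1) = 11·10 = 110.
φ(53^2) = 53^2 − 53^1 = 2809 − 53 = 2756.
φ(499) = 499 − 1 = 498.
φ(169604611) = 110 × 2756 × 498 = 150973680.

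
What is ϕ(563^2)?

φ(316969) = 316969 · (1 − 1/563)
       = 316969 · 562/563 = 316406.

316406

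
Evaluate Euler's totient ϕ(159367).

First factor: 159367 = 13**2 · 23 · 41.
φ(13^2) = 13^2 − 13^1 = 169 − 13 = 156.
φ(23) = 23 − 1 = 22.
φ(41) = 41 − 1 = 40.
φ(159367) = 156 × 22 × 40 = 137280.

137280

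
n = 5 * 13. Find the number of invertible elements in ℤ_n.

48

φ(5) = 5 − 1 = 4.
φ(13) = 13 − 1 = 12.
Since φ is multiplicative, φ(65) = 4 · 12 = 48.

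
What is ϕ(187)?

Factor 187: 187 = 11 × 17.
φ(187) = 187 · (1 − 1/11) · (1 − 1/17)
       = 187 · 160/187 = 160.

160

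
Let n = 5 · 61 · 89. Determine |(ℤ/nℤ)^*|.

21120

φ(27145) = 27145 · (1 − 1/5) · (1 − 1/61) · (1 − 1/89)
       = 27145 · 21120/27145 = 21120.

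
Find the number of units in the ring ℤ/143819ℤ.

123552

143819 = 13**2 · 23 · 37.
φ(13^2) = 13^1·(13−1) = 13·12 = 156.
φ(23) = 23 − 1 = 22.
φ(37) = 37 − 1 = 36.
Multiply: 156 · 22 · 36 = 123552.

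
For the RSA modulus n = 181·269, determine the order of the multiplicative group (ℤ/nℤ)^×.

48240

For distinct primes, φ(pq) = (p−1)(q−1) = 180 × 268 = 48240.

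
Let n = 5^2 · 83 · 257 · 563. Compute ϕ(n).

235950080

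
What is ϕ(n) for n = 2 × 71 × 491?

34300

φ(2) = 2 − 1 = 1.
φ(71) = 71 − 1 = 70.
φ(491) = 491 − 1 = 490.
Multiply: 1 · 70 · 490 = 34300.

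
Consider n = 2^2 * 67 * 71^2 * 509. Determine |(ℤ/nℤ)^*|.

333268320

φ(2^2) = 2^1·(2−1) = 2·1 = 2.
φ(67) = 67 − 1 = 66.
φ(71^2) = 71^1·(71−1) = 71·70 = 4970.
φ(509) = 509 − 1 = 508.
φ(687652892) = 2 × 66 × 4970 × 508 = 333268320.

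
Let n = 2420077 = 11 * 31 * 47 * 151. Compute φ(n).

2070000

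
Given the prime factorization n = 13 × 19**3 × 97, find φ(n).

φ(8649199) = 8649199 · (1 − 1/13) · (1 − 1/19) · (1 − 1/97)
       = 8649199 · 20736/23959 = 7485696.

7485696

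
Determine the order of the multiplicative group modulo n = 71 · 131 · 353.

3203200

φ(71) = 71 − 1 = 70.
φ(131) = 131 − 1 = 130.
φ(353) = 353 − 1 = 352.
φ(3283253) = 70 × 130 × 352 = 3203200.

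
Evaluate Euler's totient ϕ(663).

Factor 663: 663 = 3 × 13 × 17.
φ(3) = 3 − 1 = 2.
φ(13) = 13 − 1 = 12.
φ(17) = 17 − 1 = 16.
φ(663) = 2 × 12 × 16 = 384.

384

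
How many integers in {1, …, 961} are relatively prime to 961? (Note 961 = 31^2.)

930

φ(961) = 961 · (1 − 1/31)
       = 961 · 30/31 = 930.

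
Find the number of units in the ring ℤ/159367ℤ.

Prime factorization: 159367 = 13**2 · 23 · 41.
φ(159367) = 159367 · (1 − 1/13) · (1 − 1/23) · (1 − 1/41)
       = 159367 · 10560/12259 = 137280.

137280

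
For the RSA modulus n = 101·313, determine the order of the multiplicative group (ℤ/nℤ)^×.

31200

For distinct primes, φ(pq) = (p−1)(q−1) = 100 × 312 = 31200.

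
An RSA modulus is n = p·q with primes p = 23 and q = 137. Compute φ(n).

φ(pq) = (p−1)(q−1) = 22 · 136 = 2992.

2992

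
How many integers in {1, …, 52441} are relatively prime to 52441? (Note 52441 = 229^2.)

52212

φ(229^2) = 229^2 − 229^1 = 52441 − 229 = 52212.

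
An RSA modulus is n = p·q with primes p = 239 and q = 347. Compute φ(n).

82348

For distinct primes, φ(pq) = (p−1)(q−1) = 238 × 346 = 82348.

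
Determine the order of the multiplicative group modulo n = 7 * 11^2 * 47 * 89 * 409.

1090045440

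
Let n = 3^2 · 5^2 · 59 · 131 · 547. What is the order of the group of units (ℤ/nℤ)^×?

494020800

φ(3^2) = 3^2 − 3^1 = 9 − 3 = 6.
φ(5^2) = 5^2 − 5^1 = 25 − 5 = 20.
φ(59) = 59 − 1 = 58.
φ(131) = 131 − 1 = 130.
φ(547) = 547 − 1 = 546.
Since φ is multiplicative, φ(951246675) = 6 · 20 · 58 · 130 · 546 = 494020800.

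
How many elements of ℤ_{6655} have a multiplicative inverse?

4840

6655 = 5 · 11**3.
φ(6655) = 6655 · (1 − 1/5) · (1 − 1/11)
       = 6655 · 40/55 = 4840.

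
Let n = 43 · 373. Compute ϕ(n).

φ(16039) = 16039 · (1 − 1/43) · (1 − 1/373)
       = 16039 · 15624/16039 = 15624.

15624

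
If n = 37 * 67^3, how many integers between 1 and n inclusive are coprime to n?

φ(37) = 37 − 1 = 36.
φ(67^3) = 67^2·(67−1) = 4489·66 = 296274.
Since φ is multiplicative, φ(11128231) = 36 · 296274 = 10665864.

10665864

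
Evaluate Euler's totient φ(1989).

Prime factorization: 1989 = 3**2 × 13 × 17.
φ(3^2) = 3^2 − 3^1 = 9 − 3 = 6.
φ(13) = 13 − 1 = 12.
φ(17) = 17 − 1 = 16.
Since φ is multiplicative, φ(1989) = 6 · 12 · 16 = 1152.

1152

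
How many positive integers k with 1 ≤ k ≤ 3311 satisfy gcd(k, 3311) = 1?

2520

Prime factorization: 3311 = 7 * 11 * 43.
φ(3311) = 3311 · (1 − 1/7) · (1 − 1/11) · (1 − 1/43)
       = 3311 · 2520/3311 = 2520.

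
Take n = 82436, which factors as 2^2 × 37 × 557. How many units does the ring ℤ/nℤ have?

φ(2^2) = 2^2 − 2^1 = 4 − 2 = 2.
φ(37) = 37 − 1 = 36.
φ(557) = 557 − 1 = 556.
Multiply: 2 · 36 · 556 = 40032.

40032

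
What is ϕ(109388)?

109388 = 2**2 · 23 · 29 · 41.
φ(109388) = 109388 · (1 − 1/2) · (1 − 1/23) · (1 − 1/29) · (1 − 1/41)
       = 109388 · 24640/54694 = 49280.

49280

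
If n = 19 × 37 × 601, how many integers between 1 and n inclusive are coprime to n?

φ(422503) = 422503 · (1 − 1/19) · (1 − 1/37) · (1 − 1/601)
       = 422503 · 388800/422503 = 388800.

388800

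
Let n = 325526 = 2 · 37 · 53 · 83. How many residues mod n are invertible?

153504

φ(325526) = 325526 · (1 − 1/2) · (1 − 1/37) · (1 − 1/53) · (1 − 1/83)
       = 325526 · 153504/325526 = 153504.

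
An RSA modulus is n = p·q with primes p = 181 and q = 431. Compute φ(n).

φ(n) = (p − 1)(q − 1) = (181−1)(431−1) = 180·430 = 77400.

77400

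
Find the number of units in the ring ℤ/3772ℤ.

Prime factorization: 3772 = 2**2 · 23 · 41.
φ(2^2) = 2^2 − 2^1 = 4 − 2 = 2.
φ(23) = 23 − 1 = 22.
φ(41) = 41 − 1 = 40.
Multiply: 2 · 22 · 40 = 1760.

1760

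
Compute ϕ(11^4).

13310

φ(14641) = 14641 · (1 − 1/11)
       = 14641 · 10/11 = 13310.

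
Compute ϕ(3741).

2352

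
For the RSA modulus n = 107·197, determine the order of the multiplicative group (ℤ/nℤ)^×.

20776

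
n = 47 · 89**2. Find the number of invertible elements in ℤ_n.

φ(372287) = 372287 · (1 − 1/47) · (1 − 1/89)
       = 372287 · 4048/4183 = 360272.

360272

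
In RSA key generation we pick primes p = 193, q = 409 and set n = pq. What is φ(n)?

78336

φ(pq) = (p−1)(q−1) = 192 · 408 = 78336.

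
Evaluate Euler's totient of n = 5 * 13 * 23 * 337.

φ(503815) = 503815 · (1 − 1/5) · (1 − 1/13) · (1 − 1/23) · (1 − 1/337)
       = 503815 · 354816/503815 = 354816.

354816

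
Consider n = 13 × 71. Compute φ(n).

840

φ(13) = 13 − 1 = 12.
φ(71) = 71 − 1 = 70.
φ(923) = 12 × 70 = 840.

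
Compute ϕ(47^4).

4775858

φ(47^4) = 47^4 − 47^3 = 4879681 − 103823 = 4775858.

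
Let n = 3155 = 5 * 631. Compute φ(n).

2520

φ(3155) = 3155 · (1 − 1/5) · (1 − 1/631)
       = 3155 · 2520/3155 = 2520.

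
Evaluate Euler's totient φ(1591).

Factor 1591: 1591 = 37 · 43.
φ(37) = 37 − 1 = 36.
φ(43) = 43 − 1 = 42.
φ(1591) = 36 × 42 = 1512.

1512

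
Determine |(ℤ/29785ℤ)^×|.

19008

Factor 29785: 29785 = 5 * 7 * 23 * 37.
φ(29785) = 29785 · (1 − 1/5) · (1 − 1/7) · (1 − 1/23) · (1 − 1/37)
       = 29785 · 19008/29785 = 19008.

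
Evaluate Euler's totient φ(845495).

526848

First factor: 845495 = 5 * 7^3 * 17 * 29.
φ(845495) = 845495 · (1 − 1/5) · (1 − 1/7) · (1 − 1/17) · (1 − 1/29)
       = 845495 · 10752/17255 = 526848.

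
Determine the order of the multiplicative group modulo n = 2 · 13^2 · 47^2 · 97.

32378112

φ(2) = 2 − 1 = 1.
φ(13^2) = 13^2 − 13^1 = 169 − 13 = 156.
φ(47^2) = 47^2 − 47^1 = 2209 − 47 = 2162.
φ(97) = 97 − 1 = 96.
φ(72424274) = 1 × 156 × 2162 × 96 = 32378112.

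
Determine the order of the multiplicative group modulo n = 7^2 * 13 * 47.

23184

φ(7^2) = 7^1·(7−1) = 7·6 = 42.
φ(13) = 13 − 1 = 12.
φ(47) = 47 − 1 = 46.
Since φ is multiplicative, φ(29939) = 42 · 12 · 46 = 23184.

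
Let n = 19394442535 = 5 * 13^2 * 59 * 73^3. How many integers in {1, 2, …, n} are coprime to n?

φ(5) = 5 − 1 = 4.
φ(13^2) = 13^2 − 13^1 = 169 − 13 = 156.
φ(59) = 59 − 1 = 58.
φ(73^3) = 73^2·(73−1) = 5329·72 = 383688.
φ(19394442535) = 4 × 156 × 58 × 383688 = 13886436096.

13886436096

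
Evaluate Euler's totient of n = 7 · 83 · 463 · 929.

210938112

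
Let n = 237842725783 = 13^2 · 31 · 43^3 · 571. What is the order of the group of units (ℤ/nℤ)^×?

207160480800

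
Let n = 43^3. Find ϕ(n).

77658

φ(43^3) = 43^2·(43−1) = 1849·42 = 77658.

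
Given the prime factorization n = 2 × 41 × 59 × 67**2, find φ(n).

10259040

φ(2) = 2 − 1 = 1.
φ(41) = 41 − 1 = 40.
φ(59) = 59 − 1 = 58.
φ(67^2) = 67^1·(67−1) = 67·66 = 4422.
Since φ is multiplicative, φ(21717782) = 1 · 40 · 58 · 4422 = 10259040.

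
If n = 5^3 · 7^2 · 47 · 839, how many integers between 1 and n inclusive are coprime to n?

161901600

φ(5^3) = 5^3 − 5^2 = 125 − 25 = 100.
φ(7^2) = 7^1·(7−1) = 7·6 = 42.
φ(47) = 47 − 1 = 46.
φ(839) = 839 − 1 = 838.
Since φ is multiplicative, φ(241527125) = 100 · 42 · 46 · 838 = 161901600.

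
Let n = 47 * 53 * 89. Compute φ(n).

φ(221699) = 221699 · (1 − 1/47) · (1 − 1/53) · (1 − 1/89)
       = 221699 · 210496/221699 = 210496.

210496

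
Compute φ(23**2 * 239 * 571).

68643960

φ(23^2) = 23^2 − 23^1 = 529 − 23 = 506.
φ(239) = 239 − 1 = 238.
φ(571) = 571 − 1 = 570.
φ(72192101) = 506 × 238 × 570 = 68643960.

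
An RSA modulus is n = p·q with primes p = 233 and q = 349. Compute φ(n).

80736

φ(pq) = (p−1)(q−1) = 232 · 348 = 80736.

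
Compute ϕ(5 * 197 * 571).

φ(5) = 5 − 1 = 4.
φ(197) = 197 − 1 = 196.
φ(571) = 571 − 1 = 570.
Multiply: 4 · 196 · 570 = 446880.

446880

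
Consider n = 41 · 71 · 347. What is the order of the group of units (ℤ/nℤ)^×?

968800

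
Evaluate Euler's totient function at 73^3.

φ(73^3) = 73^2·(73−1) = 5329·72 = 383688.

383688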